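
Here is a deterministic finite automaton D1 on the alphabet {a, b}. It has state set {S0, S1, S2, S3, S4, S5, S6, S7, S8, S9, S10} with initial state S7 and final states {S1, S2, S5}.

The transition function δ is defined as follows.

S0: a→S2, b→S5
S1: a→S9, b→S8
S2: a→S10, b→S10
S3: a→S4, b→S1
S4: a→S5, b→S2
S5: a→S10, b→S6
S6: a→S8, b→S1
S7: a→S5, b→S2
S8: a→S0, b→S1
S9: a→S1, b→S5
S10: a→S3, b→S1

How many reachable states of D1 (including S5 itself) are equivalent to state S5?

All states are reachable from the start state.
Start with accepting vs non-accepting: {S1,S2,S5} | {S0,S3,S4,S6,S7,S8,S9,S10}.
Split {S0,S3,S4,S6,S7,S8,S9,S10} by δ(·,a) → {S0,S4,S7,S9} and {S3,S6,S8,S10}.
Split {S1,S2,S5} by δ(·,a) → {S2,S5} and {S1}.
Split {S0,S4,S7,S9} by δ(·,a) → {S0,S4,S7} and {S9}.
Refine {S3,S6,S8,S10} on symbol a: members go to different blocks, giving {S3,S8} and {S6,S10}.
The partition is now stable with 6 blocks: {S2,S5} | {S0,S4,S7} | {S3,S8} | {S1} | {S9} | {S6,S10}.
State S5 belongs to the block {S2,S5}, which has 2 states.

2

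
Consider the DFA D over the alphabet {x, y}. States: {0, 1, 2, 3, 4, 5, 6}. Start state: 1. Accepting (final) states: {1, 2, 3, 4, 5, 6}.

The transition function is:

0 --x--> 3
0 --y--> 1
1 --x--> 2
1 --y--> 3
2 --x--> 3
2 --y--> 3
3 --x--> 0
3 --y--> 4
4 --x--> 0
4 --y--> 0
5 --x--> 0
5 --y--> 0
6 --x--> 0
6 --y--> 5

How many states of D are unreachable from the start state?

2

BFS from 1 reaches {0, 1, 2, 3, 4}; the 2 state(s) 5, 6 are never visited.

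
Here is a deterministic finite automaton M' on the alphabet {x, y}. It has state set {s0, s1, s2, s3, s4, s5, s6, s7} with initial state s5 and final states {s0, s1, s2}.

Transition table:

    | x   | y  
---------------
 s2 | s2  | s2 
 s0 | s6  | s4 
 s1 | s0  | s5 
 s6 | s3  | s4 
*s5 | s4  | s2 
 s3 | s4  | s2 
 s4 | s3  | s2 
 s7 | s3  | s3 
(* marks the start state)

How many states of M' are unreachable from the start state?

Starting at s5 and following transitions, the reachable set is {s2, s3, s4, s5}. That leaves s0, s1, s6, s7 unreachable — 4 in total.

4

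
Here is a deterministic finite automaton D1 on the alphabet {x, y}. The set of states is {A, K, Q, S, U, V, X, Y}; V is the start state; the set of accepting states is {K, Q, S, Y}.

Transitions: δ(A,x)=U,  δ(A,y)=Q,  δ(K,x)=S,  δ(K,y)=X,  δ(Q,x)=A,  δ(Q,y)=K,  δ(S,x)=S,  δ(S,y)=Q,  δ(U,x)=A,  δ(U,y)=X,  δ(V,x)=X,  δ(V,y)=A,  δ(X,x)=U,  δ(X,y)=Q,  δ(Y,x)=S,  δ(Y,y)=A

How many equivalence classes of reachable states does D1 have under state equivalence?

5

First remove the unreachable states {Y}; 7 states remain.
P0 = {K,Q,S} | {A,U,V,X}.
On input x, block {K,Q,S} splits into {K,S} and {Q}.
On input y, block {K,S} splits into {S} and {K}.
On input y, block {A,U,V,X} splits into {A,X} and {U,V}.
The partition is now stable with 5 blocks: {S} | {A,X} | {Q} | {K} | {U,V}.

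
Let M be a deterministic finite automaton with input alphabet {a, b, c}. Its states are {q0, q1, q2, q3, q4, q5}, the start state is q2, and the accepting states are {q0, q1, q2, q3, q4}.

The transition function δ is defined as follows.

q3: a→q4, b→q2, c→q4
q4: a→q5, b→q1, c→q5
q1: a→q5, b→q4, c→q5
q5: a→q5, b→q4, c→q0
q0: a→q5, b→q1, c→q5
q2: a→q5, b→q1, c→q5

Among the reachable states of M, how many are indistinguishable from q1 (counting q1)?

4

Reachable states from the start: {q0,q1,q2,q4,q5}. Unreachable: {q3} — drop them.
Initial partition by acceptance: {q0,q1,q2,q4} | {q5}.
Stable partition: {q0,q1,q2,q4} | {q5} — 2 equivalence classes.
The equivalence class containing q1 is {q0,q1,q2,q4}, of size 4.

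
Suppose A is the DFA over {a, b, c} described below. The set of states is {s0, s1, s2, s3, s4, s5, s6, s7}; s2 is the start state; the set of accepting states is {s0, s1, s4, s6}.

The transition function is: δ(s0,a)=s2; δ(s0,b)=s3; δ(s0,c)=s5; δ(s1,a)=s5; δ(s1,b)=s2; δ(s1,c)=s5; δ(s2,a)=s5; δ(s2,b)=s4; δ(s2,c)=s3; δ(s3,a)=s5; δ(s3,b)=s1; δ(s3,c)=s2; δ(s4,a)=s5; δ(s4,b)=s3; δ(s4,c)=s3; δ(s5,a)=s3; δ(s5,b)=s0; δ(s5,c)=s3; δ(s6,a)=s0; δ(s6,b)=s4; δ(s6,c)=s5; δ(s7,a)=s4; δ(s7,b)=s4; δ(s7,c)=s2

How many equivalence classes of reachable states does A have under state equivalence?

2

First remove the unreachable states {s6,s7}; 6 states remain.
P0 = {s0,s1,s4} | {s2,s3,s5}.
Stable partition: {s0,s1,s4} | {s2,s3,s5} — 2 equivalence classes.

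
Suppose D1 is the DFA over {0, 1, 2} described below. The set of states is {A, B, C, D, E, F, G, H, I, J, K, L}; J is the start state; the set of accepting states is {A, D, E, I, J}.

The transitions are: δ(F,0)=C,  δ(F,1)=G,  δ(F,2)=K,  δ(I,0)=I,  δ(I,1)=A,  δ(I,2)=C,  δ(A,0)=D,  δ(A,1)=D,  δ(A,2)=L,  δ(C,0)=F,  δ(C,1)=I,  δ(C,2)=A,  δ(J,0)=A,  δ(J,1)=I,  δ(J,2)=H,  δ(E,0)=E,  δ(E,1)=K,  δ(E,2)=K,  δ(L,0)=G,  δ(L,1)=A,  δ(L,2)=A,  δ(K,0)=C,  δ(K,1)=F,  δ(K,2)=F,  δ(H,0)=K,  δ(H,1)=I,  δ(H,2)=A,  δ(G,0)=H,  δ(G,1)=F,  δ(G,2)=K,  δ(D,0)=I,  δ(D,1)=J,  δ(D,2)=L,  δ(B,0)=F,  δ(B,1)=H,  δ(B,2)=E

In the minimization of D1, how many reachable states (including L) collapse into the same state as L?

3

States {B,E} cannot be reached from the start state, so discard them.
Initial partition by acceptance: {A,D,I,J} | {C,F,G,H,K,L}.
Split {C,F,G,H,K,L} by δ(·,1) → {C,H,L} and {F,G,K}.
No further refinement is possible. Final partition (3 blocks): {A,D,I,J} | {C,H,L} | {F,G,K}.
The equivalence class containing L is {C,H,L}, of size 3.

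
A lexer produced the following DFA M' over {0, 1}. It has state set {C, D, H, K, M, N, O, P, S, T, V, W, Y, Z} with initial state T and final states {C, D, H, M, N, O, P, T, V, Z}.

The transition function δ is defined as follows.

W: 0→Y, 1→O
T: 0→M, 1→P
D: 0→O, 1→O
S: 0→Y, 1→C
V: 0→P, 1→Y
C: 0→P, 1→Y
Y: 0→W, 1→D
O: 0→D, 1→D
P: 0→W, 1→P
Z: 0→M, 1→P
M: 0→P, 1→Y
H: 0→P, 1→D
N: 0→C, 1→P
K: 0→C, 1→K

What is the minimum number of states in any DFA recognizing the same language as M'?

5

Reachable states from the start: {D,M,O,P,T,W,Y}. Unreachable: {C,H,K,N,S,V,Z} — drop them.
Initial partition by acceptance: {D,M,O,P,T} | {W,Y}.
On input 0, block {D,M,O,P,T} splits into {D,M,O,T} and {P}.
Split {D,M,O,T} by δ(·,0) → {D,O,T} and {M}.
On input 0, block {D,O,T} splits into {D,O} and {T}.
Stable partition: {D,O} | {W,Y} | {P} | {M} | {T} — 5 equivalence classes.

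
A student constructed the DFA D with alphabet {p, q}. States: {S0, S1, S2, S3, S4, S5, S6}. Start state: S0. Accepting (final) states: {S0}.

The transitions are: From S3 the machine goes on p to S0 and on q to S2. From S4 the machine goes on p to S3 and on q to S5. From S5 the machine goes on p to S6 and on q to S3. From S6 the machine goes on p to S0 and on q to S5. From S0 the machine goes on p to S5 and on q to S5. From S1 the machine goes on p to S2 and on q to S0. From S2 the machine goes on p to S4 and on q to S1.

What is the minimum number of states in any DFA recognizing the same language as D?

Initial partition by acceptance: {S0} | {S1,S2,S3,S4,S5,S6}.
Split {S1,S2,S3,S4,S5,S6} by δ(·,p) → {S1,S2,S4,S5} and {S3,S6}.
Split {S1,S2,S4,S5} by δ(·,p) → {S1,S2} and {S4,S5}.
Refine {S1,S2} on symbol p: members go to different blocks, giving {S1} and {S2}.
On input q, block {S3,S6} splits into {S3} and {S6}.
On input p, block {S4,S5} splits into {S4} and {S5}.
Stable partition: {S0} | {S1} | {S3} | {S4} | {S2} | {S6} | {S5} — 7 equivalence classes.

7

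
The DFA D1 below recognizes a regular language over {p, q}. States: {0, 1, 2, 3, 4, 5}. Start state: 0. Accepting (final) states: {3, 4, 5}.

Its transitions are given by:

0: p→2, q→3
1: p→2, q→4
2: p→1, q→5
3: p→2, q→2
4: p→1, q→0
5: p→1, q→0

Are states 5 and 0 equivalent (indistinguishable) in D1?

No

Every state is reachable, so we keep all 6.
Initial partition by acceptance: {3,4,5} | {0,1,2}.
No further refinement is possible. Final partition (2 blocks): {3,4,5} | {0,1,2}.
5 and 0 end up in different blocks, so they are distinguishable. For instance, the string 'ε' is accepted from only 5.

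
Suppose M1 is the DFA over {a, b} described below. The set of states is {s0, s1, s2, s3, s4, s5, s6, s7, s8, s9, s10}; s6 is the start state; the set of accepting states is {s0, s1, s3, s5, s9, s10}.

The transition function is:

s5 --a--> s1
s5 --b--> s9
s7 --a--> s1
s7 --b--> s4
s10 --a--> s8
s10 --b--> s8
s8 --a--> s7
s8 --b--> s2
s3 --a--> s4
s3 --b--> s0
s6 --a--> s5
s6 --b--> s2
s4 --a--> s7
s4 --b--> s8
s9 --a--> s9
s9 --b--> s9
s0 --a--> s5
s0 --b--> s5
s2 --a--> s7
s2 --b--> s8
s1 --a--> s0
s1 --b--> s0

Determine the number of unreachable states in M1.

BFS from s6 reaches {s0, s1, s2, s4, s5, s6, s7, s8, s9}; the 2 state(s) s3, s10 are never visited.

2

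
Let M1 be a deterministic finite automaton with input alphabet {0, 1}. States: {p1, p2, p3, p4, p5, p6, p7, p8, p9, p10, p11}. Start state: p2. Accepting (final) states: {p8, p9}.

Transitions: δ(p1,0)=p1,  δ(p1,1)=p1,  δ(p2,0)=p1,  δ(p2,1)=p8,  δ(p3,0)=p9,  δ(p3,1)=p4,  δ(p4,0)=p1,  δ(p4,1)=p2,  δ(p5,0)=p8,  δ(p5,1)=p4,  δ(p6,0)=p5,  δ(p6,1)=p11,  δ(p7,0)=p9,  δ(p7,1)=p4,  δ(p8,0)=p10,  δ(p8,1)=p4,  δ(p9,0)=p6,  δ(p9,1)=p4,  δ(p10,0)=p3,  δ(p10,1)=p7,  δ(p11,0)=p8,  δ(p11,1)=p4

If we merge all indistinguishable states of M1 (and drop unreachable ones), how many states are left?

All states are reachable from the start state.
Initial partition by acceptance: {p8,p9} | {p1,p2,p3,p4,p5,p6,p7,p10,p11}.
Split {p1,p2,p3,p4,p5,p6,p7,p10,p11} by δ(·,0) → {p1,p2,p4,p6,p10} and {p3,p5,p7,p11}.
Split {p1,p2,p4,p6,p10} by δ(·,0) → {p1,p2,p4} and {p6,p10}.
Split {p1,p2,p4} by δ(·,1) → {p1,p4} and {p2}.
Split {p1,p4} by δ(·,1) → {p1} and {p4}.
No further refinement is possible. Final partition (6 blocks): {p8,p9} | {p1} | {p3,p5,p7,p11} | {p6,p10} | {p2} | {p4}.

6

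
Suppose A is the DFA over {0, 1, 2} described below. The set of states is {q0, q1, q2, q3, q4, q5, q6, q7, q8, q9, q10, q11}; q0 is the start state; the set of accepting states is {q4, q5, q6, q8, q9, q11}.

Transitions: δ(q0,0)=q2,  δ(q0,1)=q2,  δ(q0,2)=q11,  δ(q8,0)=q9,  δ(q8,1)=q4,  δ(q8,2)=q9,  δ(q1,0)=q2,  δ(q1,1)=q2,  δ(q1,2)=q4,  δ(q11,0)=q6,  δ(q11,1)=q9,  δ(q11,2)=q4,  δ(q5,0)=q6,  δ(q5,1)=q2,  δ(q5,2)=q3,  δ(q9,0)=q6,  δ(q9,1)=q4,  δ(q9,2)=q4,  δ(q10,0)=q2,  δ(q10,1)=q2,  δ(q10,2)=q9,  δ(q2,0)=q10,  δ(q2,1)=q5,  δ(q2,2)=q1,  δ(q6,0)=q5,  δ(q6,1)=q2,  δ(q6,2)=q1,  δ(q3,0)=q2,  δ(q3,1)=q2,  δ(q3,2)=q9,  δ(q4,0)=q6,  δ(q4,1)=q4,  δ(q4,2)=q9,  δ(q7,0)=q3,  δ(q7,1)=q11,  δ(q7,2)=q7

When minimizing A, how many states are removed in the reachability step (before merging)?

2

Starting at q0 and following transitions, the reachable set is {q0, q1, q2, q3, q4, q5, q6, q9, q10, q11}. That leaves q7, q8 unreachable — 2 in total.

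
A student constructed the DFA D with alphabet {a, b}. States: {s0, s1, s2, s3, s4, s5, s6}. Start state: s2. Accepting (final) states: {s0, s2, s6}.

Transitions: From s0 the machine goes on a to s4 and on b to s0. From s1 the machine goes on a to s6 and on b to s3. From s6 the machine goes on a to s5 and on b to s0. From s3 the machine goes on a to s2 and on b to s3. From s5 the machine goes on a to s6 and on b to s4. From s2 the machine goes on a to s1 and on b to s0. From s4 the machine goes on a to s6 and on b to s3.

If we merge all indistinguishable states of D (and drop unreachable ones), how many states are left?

P0 = {s0,s2,s6} | {s1,s3,s4,s5}.
No further refinement is possible. Final partition (2 blocks): {s0,s2,s6} | {s1,s3,s4,s5}.

2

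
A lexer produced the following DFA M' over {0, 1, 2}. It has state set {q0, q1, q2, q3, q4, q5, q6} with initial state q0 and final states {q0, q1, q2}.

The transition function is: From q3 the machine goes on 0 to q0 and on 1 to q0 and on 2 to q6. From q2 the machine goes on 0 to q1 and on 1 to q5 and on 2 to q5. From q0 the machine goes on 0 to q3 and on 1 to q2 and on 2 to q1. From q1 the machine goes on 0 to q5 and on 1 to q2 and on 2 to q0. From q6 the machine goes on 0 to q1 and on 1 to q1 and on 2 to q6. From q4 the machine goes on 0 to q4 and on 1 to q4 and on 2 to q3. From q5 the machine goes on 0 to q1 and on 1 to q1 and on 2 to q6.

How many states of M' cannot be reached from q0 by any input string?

1

BFS from q0 reaches {q0, q1, q2, q3, q5, q6}; the 1 state(s) q4 are never visited.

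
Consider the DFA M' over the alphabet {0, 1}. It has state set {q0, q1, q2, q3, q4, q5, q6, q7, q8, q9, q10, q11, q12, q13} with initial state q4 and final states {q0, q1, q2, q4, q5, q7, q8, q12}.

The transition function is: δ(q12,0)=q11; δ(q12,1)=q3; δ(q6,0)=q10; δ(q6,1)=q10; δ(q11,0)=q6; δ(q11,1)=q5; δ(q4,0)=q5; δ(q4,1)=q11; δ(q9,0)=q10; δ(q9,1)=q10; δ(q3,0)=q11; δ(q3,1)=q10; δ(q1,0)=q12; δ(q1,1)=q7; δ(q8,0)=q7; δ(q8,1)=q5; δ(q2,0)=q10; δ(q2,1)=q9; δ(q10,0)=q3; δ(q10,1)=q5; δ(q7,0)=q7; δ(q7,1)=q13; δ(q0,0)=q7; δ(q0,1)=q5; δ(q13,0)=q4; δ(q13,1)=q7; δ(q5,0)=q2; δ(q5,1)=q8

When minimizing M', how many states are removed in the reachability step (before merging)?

Starting at q4 and following transitions, the reachable set is {q2, q3, q4, q5, q6, q7, q8, q9, q10, q11, q13}. That leaves q0, q1, q12 unreachable — 3 in total.

3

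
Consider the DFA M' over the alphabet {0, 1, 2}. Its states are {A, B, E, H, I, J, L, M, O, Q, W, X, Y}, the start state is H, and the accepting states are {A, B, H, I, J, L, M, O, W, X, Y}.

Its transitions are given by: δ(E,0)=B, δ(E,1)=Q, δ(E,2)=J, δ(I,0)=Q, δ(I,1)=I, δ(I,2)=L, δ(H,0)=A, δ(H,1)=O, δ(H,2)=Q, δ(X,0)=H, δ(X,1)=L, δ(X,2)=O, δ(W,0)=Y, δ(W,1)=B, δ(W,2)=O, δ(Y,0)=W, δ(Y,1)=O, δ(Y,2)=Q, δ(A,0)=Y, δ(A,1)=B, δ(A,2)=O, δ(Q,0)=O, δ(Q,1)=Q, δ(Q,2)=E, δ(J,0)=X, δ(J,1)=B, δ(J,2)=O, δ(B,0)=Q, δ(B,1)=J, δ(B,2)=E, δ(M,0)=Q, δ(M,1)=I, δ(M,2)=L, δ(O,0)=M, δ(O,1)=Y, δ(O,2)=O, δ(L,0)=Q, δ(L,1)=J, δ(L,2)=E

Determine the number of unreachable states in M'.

A breadth-first search from the start state visits every state.

0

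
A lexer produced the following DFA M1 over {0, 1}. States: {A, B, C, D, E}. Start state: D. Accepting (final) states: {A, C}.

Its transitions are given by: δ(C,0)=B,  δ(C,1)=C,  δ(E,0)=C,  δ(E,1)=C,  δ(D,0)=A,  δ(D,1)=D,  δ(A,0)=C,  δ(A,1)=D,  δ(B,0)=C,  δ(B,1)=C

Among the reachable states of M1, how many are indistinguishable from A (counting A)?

States {E} cannot be reached from the start state, so discard them.
P0 = {A,C} | {B,D}.
Refine {A,C} on symbol 0: members go to different blocks, giving {A} and {C}.
Refine {B,D} on symbol 0: members go to different blocks, giving {B} and {D}.
The partition is now stable with 4 blocks: {A} | {B} | {C} | {D}.
The equivalence class containing A is {A}, of size 1.

1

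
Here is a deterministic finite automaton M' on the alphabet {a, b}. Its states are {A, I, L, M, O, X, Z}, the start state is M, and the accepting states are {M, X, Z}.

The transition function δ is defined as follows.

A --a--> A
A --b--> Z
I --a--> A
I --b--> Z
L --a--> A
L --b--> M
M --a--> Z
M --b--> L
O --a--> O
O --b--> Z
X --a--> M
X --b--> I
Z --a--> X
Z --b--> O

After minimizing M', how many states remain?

All states are reachable from the start state.
P0 = {M,X,Z} | {A,I,L,O}.
The partition is now stable with 2 blocks: {M,X,Z} | {A,I,L,O}.

2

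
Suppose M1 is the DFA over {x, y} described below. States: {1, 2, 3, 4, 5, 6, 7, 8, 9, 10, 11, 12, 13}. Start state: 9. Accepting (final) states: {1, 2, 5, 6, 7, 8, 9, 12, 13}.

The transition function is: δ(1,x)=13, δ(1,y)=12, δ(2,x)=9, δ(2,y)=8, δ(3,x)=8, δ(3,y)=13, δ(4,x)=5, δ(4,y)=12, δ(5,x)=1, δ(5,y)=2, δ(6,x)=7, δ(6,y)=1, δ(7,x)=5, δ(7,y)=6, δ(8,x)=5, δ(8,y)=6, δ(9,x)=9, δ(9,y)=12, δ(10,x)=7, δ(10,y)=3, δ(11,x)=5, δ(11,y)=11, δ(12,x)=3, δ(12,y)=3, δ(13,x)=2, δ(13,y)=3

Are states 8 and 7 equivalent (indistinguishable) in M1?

Yes

First remove the unreachable states {4,10,11}; 10 states remain.
Initial partition by acceptance: {1,2,5,6,7,8,9,12,13} | {3}.
Refine {1,2,5,6,7,8,9,12,13} on symbol x: members go to different blocks, giving {1,2,5,6,7,8,9,13} and {12}.
Refine {1,2,5,6,7,8,9,13} on symbol y: members go to different blocks, giving {2,5,6,7,8} and {1,9} and {13}.
On input x, block {2,5,6,7,8} splits into {6,7,8} and {2,5}.
Refine {6,7,8} on symbol x: members go to different blocks, giving {7,8} and {6}.
Split {1,9} by δ(·,x) → {1} and {9}.
Split {2,5} by δ(·,x) → {2} and {5}.
Stable partition: {7,8} | {3} | {12} | {1} | {13} | {2} | {6} | {9} | {5} — 9 equivalence classes.
8 and 7 lie in the same block of the stable partition, so they are equivalent — no string distinguishes them.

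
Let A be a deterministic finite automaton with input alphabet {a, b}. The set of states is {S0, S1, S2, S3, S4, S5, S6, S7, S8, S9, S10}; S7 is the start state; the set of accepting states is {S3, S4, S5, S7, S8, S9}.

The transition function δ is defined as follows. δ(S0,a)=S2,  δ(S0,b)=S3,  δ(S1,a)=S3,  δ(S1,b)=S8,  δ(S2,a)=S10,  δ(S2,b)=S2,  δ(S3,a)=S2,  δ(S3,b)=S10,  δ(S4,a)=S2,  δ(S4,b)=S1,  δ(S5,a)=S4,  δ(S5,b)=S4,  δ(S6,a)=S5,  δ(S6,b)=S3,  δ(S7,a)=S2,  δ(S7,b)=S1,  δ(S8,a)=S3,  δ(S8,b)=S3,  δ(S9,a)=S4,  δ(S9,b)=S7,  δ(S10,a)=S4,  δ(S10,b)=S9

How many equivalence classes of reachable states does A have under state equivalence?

4

Reachable states from the start: {S1,S2,S3,S4,S7,S8,S9,S10}. Unreachable: {S0,S5,S6} — drop them.
P0 = {S3,S4,S7,S8,S9} | {S1,S2,S10}.
On input a, block {S3,S4,S7,S8,S9} splits into {S3,S4,S7} and {S8,S9}.
Refine {S1,S2,S10} on symbol a: members go to different blocks, giving {S1,S10} and {S2}.
No further refinement is possible. Final partition (4 blocks): {S3,S4,S7} | {S1,S10} | {S8,S9} | {S2}.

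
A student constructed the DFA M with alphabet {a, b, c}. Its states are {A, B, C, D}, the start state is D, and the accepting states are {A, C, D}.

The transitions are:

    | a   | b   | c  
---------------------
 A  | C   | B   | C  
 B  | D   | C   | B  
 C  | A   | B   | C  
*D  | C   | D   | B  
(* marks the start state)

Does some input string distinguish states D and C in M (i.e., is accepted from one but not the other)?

Yes

All states are reachable from the start state.
P0 = {A,C,D} | {B}.
Split {A,C,D} by δ(·,b) → {A,C} and {D}.
No further refinement is possible. Final partition (3 blocks): {A,C} | {B} | {D}.
D and C end up in different blocks, so they are distinguishable. For instance, the string 'b' is accepted from only D.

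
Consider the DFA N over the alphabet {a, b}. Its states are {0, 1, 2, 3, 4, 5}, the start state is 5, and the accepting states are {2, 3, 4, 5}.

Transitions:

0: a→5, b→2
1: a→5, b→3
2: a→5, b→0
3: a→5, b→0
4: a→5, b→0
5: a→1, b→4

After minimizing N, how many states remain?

3

All states are reachable from the start state.
P0 = {2,3,4,5} | {0,1}.
Split {2,3,4,5} by δ(·,a) → {2,3,4} and {5}.
The partition is now stable with 3 blocks: {2,3,4} | {0,1} | {5}.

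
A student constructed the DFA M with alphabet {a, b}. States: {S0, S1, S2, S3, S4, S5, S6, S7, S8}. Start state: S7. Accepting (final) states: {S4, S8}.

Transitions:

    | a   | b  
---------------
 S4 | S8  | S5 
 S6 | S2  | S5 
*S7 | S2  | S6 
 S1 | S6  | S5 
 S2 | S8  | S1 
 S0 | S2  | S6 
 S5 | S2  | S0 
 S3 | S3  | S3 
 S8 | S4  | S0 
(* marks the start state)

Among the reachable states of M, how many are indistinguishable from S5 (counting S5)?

4

First remove the unreachable states {S3}; 8 states remain.
Start with accepting vs non-accepting: {S4,S8} | {S0,S1,S2,S5,S6,S7}.
Refine {S0,S1,S2,S5,S6,S7} on symbol a: members go to different blocks, giving {S0,S1,S5,S6,S7} and {S2}.
Refine {S0,S1,S5,S6,S7} on symbol a: members go to different blocks, giving {S0,S5,S6,S7} and {S1}.
The partition is now stable with 4 blocks: {S4,S8} | {S0,S5,S6,S7} | {S2} | {S1}.
State S5 belongs to the block {S0,S5,S6,S7}, which has 4 states.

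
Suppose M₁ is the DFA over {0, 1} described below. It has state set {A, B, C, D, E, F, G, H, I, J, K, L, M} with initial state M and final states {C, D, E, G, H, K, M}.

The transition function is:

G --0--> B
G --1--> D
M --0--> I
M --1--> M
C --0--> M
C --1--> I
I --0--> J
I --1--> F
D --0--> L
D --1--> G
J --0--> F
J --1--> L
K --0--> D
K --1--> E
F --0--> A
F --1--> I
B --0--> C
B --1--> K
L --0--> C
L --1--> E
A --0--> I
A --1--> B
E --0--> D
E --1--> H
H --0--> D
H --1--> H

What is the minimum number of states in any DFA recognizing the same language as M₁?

7

All states are reachable from the start state.
P0 = {C,D,E,G,H,K,M} | {A,B,F,I,J,L}.
Refine {C,D,E,G,H,K,M} on symbol 0: members go to different blocks, giving {C,E,H,K} and {D,G,M}.
On input 1, block {C,E,H,K} splits into {E,H,K} and {C}.
Refine {A,B,F,I,J,L} on symbol 0: members go to different blocks, giving {A,F,I,J} and {B,L}.
Refine {A,F,I,J} on symbol 1: members go to different blocks, giving {A,J} and {F,I}.
On input 0, block {D,G,M} splits into {D,G} and {M}.
Stable partition: {E,H,K} | {A,J} | {D,G} | {C} | {B,L} | {F,I} | {M} — 7 equivalence classes.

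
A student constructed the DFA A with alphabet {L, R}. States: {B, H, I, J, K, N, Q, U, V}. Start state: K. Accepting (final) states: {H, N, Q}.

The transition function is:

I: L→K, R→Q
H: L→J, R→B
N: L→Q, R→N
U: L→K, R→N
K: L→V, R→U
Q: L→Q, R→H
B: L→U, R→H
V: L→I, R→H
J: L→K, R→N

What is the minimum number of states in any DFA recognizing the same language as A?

All states are reachable from the start state.
Initial partition by acceptance: {H,N,Q} | {B,I,J,K,U,V}.
Split {H,N,Q} by δ(·,L) → {N,Q} and {H}.
Refine {N,Q} on symbol R: members go to different blocks, giving {Q} and {N}.
On input R, block {B,I,J,K,U,V} splits into {B,V} and {J,U} and {I} and {K}.
Split {B,V} by δ(·,L) → {B} and {V}.
No further refinement is possible. Final partition (8 blocks): {Q} | {B} | {H} | {N} | {J,U} | {I} | {K} | {V}.

8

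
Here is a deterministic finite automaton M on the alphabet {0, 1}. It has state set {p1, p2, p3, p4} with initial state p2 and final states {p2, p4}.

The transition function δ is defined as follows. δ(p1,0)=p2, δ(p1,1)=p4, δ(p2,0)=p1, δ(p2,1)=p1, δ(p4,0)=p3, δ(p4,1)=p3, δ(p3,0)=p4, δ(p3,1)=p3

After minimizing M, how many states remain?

Initial partition by acceptance: {p2,p4} | {p1,p3}.
On input 1, block {p1,p3} splits into {p1} and {p3}.
On input 0, block {p2,p4} splits into {p2} and {p4}.
The partition is now stable with 4 blocks: {p2} | {p1} | {p3} | {p4}.

4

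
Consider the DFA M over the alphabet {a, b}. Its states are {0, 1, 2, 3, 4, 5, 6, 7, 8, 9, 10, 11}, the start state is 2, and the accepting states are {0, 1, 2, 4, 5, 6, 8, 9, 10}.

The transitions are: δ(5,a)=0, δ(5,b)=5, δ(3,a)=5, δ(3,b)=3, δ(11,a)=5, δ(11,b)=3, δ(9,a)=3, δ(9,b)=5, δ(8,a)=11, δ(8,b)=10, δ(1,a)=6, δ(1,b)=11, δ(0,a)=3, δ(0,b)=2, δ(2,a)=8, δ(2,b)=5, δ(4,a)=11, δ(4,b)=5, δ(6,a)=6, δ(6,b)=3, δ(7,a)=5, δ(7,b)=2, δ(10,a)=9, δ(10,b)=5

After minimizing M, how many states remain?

3

First remove the unreachable states {1,4,6,7}; 8 states remain.
Initial partition by acceptance: {0,2,5,8,9,10} | {3,11}.
Refine {0,2,5,8,9,10} on symbol a: members go to different blocks, giving {0,8,9} and {2,5,10}.
The partition is now stable with 3 blocks: {0,8,9} | {3,11} | {2,5,10}.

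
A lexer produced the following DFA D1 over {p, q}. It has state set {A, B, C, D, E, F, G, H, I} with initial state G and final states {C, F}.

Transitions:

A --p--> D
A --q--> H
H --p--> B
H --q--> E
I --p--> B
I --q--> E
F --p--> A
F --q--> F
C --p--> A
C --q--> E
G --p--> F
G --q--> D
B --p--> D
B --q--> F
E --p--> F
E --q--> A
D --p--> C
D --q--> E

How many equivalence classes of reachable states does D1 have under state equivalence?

8

First remove the unreachable states {I}; 8 states remain.
P0 = {C,F} | {A,B,D,E,G,H}.
Refine {C,F} on symbol q: members go to different blocks, giving {C} and {F}.
On input p, block {A,B,D,E,G,H} splits into {A,B,H} and {E,G} and {D}.
Refine {A,B,H} on symbol p: members go to different blocks, giving {A,B} and {H}.
On input q, block {A,B} splits into {A} and {B}.
Split {E,G} by δ(·,q) → {E} and {G}.
Stable partition: {C} | {A} | {F} | {E} | {D} | {H} | {B} | {G} — 8 equivalence classes.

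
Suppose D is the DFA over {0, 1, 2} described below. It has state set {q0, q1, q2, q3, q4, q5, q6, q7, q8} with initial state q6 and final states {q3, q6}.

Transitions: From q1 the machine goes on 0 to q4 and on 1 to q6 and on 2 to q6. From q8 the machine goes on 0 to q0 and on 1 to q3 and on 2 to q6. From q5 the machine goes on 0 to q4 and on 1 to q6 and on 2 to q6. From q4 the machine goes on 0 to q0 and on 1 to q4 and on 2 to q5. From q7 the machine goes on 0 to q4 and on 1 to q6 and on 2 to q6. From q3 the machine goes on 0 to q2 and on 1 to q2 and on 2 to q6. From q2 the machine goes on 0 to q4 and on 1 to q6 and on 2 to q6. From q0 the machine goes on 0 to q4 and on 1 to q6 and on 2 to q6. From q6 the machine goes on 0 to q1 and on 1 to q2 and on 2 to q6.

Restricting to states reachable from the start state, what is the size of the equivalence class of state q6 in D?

Reachable states from the start: {q0,q1,q2,q4,q5,q6}. Unreachable: {q3,q7,q8} — drop them.
Initial partition by acceptance: {q6} | {q0,q1,q2,q4,q5}.
On input 1, block {q0,q1,q2,q4,q5} splits into {q0,q1,q2,q5} and {q4}.
No further refinement is possible. Final partition (3 blocks): {q6} | {q0,q1,q2,q5} | {q4}.
State q6 belongs to the block {q6}, which has 1 states.

1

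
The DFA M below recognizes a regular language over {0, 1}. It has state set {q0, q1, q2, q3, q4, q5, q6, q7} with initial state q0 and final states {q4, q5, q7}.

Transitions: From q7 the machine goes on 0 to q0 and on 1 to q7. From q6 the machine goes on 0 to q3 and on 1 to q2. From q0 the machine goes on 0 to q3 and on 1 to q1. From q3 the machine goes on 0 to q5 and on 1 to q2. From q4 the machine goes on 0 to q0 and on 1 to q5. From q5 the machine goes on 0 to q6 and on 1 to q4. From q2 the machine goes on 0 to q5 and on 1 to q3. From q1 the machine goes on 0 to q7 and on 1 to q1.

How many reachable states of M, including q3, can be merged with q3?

Every state is reachable, so we keep all 8.
P0 = {q4,q5,q7} | {q0,q1,q2,q3,q6}.
On input 0, block {q0,q1,q2,q3,q6} splits into {q1,q2,q3} and {q0,q6}.
No further refinement is possible. Final partition (3 blocks): {q4,q5,q7} | {q1,q2,q3} | {q0,q6}.
The equivalence class containing q3 is {q1,q2,q3}, of size 3.

3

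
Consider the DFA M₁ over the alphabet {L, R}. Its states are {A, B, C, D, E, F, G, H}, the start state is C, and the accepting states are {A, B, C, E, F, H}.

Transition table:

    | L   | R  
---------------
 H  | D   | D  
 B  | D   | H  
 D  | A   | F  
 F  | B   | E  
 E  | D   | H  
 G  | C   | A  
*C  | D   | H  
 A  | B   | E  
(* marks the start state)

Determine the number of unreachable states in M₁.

1

Starting at C and following transitions, the reachable set is {A, B, C, D, E, F, H}. That leaves G unreachable — 1 in total.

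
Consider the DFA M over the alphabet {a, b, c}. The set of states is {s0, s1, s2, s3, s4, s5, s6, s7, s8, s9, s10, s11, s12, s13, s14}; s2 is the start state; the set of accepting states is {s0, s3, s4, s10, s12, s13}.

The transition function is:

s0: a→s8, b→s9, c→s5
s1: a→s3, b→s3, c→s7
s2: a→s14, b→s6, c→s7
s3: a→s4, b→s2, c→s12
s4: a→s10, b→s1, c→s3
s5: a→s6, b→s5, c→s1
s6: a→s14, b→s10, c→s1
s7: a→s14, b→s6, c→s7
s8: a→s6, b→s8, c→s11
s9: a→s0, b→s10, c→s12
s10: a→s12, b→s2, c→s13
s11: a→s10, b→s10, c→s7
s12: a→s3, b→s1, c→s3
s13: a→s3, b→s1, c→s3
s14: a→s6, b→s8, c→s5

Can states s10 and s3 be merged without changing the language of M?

Yes

States {s0,s9} cannot be reached from the start state, so discard them.
Start with accepting vs non-accepting: {s3,s4,s10,s12,s13} | {s1,s2,s5,s6,s7,s8,s11,s14}.
On input a, block {s1,s2,s5,s6,s7,s8,s11,s14} splits into {s2,s5,s6,s7,s8,s14} and {s1,s11}.
On input b, block {s3,s4,s10,s12,s13} splits into {s4,s12,s13} and {s3,s10}.
On input b, block {s2,s5,s6,s7,s8,s14} splits into {s2,s5,s7,s8,s14} and {s6}.
On input a, block {s2,s5,s7,s8,s14} splits into {s5,s8,s14} and {s2,s7}.
Refine {s5,s8,s14} on symbol c: members go to different blocks, giving {s5,s8} and {s14}.
Stable partition: {s4,s12,s13} | {s5,s8} | {s1,s11} | {s3,s10} | {s6} | {s2,s7} | {s14} — 7 equivalence classes.
s10 and s3 lie in the same block of the stable partition, so they are equivalent — no string distinguishes them.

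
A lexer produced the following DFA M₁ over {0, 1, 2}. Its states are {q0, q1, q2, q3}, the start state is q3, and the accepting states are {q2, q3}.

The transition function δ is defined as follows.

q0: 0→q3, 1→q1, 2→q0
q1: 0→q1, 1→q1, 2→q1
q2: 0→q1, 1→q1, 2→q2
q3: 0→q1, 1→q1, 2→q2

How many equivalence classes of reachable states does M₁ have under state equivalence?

2

Reachable states from the start: {q1,q2,q3}. Unreachable: {q0} — drop them.
Start with accepting vs non-accepting: {q2,q3} | {q1}.
No further refinement is possible. Final partition (2 blocks): {q2,q3} | {q1}.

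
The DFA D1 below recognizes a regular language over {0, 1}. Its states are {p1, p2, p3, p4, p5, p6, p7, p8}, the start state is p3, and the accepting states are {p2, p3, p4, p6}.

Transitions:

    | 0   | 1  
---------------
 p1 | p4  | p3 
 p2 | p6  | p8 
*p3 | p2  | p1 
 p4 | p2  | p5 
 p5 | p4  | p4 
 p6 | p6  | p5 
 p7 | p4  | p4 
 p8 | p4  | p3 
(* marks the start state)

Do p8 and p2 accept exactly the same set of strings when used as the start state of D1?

First remove the unreachable states {p7}; 7 states remain.
Start with accepting vs non-accepting: {p2,p3,p4,p6} | {p1,p5,p8}.
Stable partition: {p2,p3,p4,p6} | {p1,p5,p8} — 2 equivalence classes.
p8 and p2 end up in different blocks, so they are distinguishable. For instance, the string 'ε' is accepted from only p2.

No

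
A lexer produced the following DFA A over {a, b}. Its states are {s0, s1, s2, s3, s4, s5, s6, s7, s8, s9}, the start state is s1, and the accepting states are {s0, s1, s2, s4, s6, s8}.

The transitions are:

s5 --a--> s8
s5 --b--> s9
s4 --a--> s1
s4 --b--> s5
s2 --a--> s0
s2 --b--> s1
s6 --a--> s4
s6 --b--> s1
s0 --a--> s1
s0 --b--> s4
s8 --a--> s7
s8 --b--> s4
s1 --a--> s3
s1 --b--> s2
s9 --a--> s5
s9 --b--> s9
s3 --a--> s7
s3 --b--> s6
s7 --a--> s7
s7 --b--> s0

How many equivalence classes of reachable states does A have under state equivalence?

10

All states are reachable from the start state.
Start with accepting vs non-accepting: {s0,s1,s2,s4,s6,s8} | {s3,s5,s7,s9}.
Split {s0,s1,s2,s4,s6,s8} by δ(·,a) → {s0,s2,s4,s6} and {s1,s8}.
On input a, block {s0,s2,s4,s6} splits into {s0,s4} and {s2,s6}.
On input b, block {s0,s4} splits into {s0} and {s4}.
On input a, block {s3,s5,s7,s9} splits into {s3,s7,s9} and {s5}.
On input a, block {s3,s7,s9} splits into {s3,s7} and {s9}.
On input b, block {s3,s7} splits into {s3} and {s7}.
Refine {s1,s8} on symbol a: members go to different blocks, giving {s1} and {s8}.
On input a, block {s2,s6} splits into {s2} and {s6}.
The partition is now stable with 10 blocks: {s0} | {s3} | {s1} | {s2} | {s4} | {s5} | {s9} | {s7} | {s8} | {s6}.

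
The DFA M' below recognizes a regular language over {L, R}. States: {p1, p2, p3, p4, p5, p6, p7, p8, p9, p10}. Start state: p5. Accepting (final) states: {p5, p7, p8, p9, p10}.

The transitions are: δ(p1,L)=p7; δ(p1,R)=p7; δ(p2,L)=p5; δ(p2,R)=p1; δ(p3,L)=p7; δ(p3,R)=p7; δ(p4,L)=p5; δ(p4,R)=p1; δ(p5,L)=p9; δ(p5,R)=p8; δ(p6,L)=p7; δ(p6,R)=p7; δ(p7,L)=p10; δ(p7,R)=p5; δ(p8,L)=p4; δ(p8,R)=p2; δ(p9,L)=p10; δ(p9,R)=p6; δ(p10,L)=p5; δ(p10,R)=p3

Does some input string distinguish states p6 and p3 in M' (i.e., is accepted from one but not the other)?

Every state is reachable, so we keep all 10.
P0 = {p5,p7,p8,p9,p10} | {p1,p2,p3,p4,p6}.
Refine {p5,p7,p8,p9,p10} on symbol L: members go to different blocks, giving {p5,p7,p9,p10} and {p8}.
Refine {p5,p7,p9,p10} on symbol R: members go to different blocks, giving {p9,p10} and {p5} and {p7}.
Split {p9,p10} by δ(·,L) → {p9} and {p10}.
Split {p1,p2,p3,p4,p6} by δ(·,L) → {p1,p3,p6} and {p2,p4}.
No further refinement is possible. Final partition (7 blocks): {p9} | {p1,p3,p6} | {p8} | {p5} | {p7} | {p10} | {p2,p4}.
p6 and p3 lie in the same block of the stable partition, so they are equivalent — no string distinguishes them.

No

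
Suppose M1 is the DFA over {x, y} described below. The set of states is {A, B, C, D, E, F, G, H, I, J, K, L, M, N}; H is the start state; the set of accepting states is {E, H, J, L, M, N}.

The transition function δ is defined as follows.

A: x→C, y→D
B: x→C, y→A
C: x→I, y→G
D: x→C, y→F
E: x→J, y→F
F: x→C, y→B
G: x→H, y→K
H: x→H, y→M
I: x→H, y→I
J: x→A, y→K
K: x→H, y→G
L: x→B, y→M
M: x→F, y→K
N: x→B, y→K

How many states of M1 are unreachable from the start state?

Starting at H and following transitions, the reachable set is {A, B, C, D, F, G, H, I, K, M}. That leaves E, J, L, N unreachable — 4 in total.

4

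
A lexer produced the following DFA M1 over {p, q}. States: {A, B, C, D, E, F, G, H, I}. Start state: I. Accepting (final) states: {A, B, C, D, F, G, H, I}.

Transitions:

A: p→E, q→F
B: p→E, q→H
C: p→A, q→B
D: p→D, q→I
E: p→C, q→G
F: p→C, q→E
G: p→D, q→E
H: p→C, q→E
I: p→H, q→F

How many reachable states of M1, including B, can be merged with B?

2

All states are reachable from the start state.
P0 = {A,B,C,D,F,G,H,I} | {E}.
On input p, block {A,B,C,D,F,G,H,I} splits into {C,D,F,G,H,I} and {A,B}.
On input p, block {C,D,F,G,H,I} splits into {D,F,G,H,I} and {C}.
Refine {D,F,G,H,I} on symbol p: members go to different blocks, giving {D,G,I} and {F,H}.
Refine {D,G,I} on symbol p: members go to different blocks, giving {D,G} and {I}.
Split {D,G} by δ(·,q) → {D} and {G}.
No further refinement is possible. Final partition (7 blocks): {D} | {E} | {A,B} | {C} | {F,H} | {I} | {G}.
State B belongs to the block {A,B}, which has 2 states.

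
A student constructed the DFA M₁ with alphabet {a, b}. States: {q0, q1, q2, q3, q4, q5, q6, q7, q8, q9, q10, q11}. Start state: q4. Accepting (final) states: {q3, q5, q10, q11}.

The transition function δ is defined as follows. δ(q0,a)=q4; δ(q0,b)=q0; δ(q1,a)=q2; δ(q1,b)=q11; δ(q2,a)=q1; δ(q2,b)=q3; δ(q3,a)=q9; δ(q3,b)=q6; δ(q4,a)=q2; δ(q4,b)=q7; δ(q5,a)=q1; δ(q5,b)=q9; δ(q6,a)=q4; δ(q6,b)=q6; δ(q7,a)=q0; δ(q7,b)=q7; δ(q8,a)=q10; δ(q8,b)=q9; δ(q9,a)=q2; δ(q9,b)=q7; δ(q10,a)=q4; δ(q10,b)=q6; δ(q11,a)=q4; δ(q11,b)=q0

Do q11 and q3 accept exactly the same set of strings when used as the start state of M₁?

Reachable states from the start: {q0,q1,q2,q3,q4,q6,q7,q9,q11}. Unreachable: {q5,q8,q10} — drop them.
Start with accepting vs non-accepting: {q3,q11} | {q0,q1,q2,q4,q6,q7,q9}.
Split {q0,q1,q2,q4,q6,q7,q9} by δ(·,b) → {q0,q4,q6,q7,q9} and {q1,q2}.
Refine {q0,q4,q6,q7,q9} on symbol a: members go to different blocks, giving {q0,q6,q7} and {q4,q9}.
Split {q0,q6,q7} by δ(·,a) → {q0,q6} and {q7}.
No further refinement is possible. Final partition (5 blocks): {q3,q11} | {q0,q6} | {q1,q2} | {q4,q9} | {q7}.
q11 and q3 lie in the same block of the stable partition, so they are equivalent — no string distinguishes them.

Yes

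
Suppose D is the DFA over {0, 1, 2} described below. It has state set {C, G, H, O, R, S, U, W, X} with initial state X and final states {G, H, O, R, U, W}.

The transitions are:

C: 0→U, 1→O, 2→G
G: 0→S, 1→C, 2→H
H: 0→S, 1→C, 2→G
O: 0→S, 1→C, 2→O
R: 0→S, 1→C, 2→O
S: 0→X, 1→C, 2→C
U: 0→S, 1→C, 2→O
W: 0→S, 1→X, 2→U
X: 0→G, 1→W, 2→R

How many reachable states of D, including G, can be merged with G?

P0 = {G,H,O,R,U,W} | {C,S,X}.
Split {C,S,X} by δ(·,0) → {C,X} and {S}.
No further refinement is possible. Final partition (3 blocks): {G,H,O,R,U,W} | {C,X} | {S}.
The equivalence class containing G is {G,H,O,R,U,W}, of size 6.

6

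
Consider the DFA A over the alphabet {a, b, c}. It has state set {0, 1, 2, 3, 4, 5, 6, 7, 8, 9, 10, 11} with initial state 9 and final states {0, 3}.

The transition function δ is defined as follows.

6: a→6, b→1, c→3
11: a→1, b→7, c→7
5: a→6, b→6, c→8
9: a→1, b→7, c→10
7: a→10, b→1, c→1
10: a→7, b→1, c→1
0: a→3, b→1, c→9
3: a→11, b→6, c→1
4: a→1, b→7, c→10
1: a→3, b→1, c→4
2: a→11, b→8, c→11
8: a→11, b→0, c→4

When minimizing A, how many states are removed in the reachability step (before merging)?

Starting at 9 and following transitions, the reachable set is {1, 3, 4, 6, 7, 9, 10, 11}. That leaves 0, 2, 5, 8 unreachable — 4 in total.

4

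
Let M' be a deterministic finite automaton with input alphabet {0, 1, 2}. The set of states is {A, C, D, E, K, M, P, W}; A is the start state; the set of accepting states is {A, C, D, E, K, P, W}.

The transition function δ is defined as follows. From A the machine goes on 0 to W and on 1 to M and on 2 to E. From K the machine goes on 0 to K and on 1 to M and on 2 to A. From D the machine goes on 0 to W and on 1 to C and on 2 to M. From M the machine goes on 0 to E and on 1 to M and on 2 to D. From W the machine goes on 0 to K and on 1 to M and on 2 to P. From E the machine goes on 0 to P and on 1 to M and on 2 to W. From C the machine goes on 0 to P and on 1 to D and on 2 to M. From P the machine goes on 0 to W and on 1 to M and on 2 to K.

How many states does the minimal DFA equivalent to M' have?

Every state is reachable, so we keep all 8.
P0 = {A,C,D,E,K,P,W} | {M}.
On input 1, block {A,C,D,E,K,P,W} splits into {A,E,K,P,W} and {C,D}.
Stable partition: {A,E,K,P,W} | {M} | {C,D} — 3 equivalence classes.

3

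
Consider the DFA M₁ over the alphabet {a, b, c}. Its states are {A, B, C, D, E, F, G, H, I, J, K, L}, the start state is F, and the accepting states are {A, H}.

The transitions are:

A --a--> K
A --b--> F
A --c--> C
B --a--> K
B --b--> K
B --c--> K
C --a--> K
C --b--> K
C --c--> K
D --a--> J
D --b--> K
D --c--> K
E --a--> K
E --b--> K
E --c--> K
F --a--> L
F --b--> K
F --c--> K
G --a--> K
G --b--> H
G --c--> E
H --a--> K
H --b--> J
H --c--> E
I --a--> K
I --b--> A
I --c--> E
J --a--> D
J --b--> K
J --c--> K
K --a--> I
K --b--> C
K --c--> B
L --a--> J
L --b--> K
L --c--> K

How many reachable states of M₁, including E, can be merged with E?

States {G,H} cannot be reached from the start state, so discard them.
Initial partition by acceptance: {A} | {B,C,D,E,F,I,J,K,L}.
Split {B,C,D,E,F,I,J,K,L} by δ(·,b) → {B,C,D,E,F,J,K,L} and {I}.
Split {B,C,D,E,F,J,K,L} by δ(·,a) → {B,C,D,E,F,J,L} and {K}.
Refine {B,C,D,E,F,J,L} on symbol a: members go to different blocks, giving {D,F,J,L} and {B,C,E}.
The partition is now stable with 5 blocks: {A} | {D,F,J,L} | {I} | {K} | {B,C,E}.
The equivalence class containing E is {B,C,E}, of size 3.

3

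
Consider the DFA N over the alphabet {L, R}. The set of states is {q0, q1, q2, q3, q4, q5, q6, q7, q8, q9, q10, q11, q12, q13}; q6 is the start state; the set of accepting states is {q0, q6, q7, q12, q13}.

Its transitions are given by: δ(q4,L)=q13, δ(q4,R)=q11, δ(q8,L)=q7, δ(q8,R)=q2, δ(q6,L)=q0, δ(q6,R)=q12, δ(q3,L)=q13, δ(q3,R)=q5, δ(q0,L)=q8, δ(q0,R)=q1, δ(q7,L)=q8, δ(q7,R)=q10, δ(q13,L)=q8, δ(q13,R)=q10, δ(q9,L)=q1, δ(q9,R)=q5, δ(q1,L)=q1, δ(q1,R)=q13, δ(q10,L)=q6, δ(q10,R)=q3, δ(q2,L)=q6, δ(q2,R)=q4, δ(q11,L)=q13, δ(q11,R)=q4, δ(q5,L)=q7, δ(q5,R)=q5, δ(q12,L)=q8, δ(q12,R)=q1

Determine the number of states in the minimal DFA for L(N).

7

Reachable states from the start: {q0,q1,q2,q3,q4,q5,q6,q7,q8,q10,q11,q12,q13}. Unreachable: {q9} — drop them.
Start with accepting vs non-accepting: {q0,q6,q7,q12,q13} | {q1,q2,q3,q4,q5,q8,q10,q11}.
Refine {q0,q6,q7,q12,q13} on symbol L: members go to different blocks, giving {q0,q7,q12,q13} and {q6}.
On input L, block {q1,q2,q3,q4,q5,q8,q10,q11} splits into {q3,q4,q5,q8,q11} and {q2,q10} and {q1}.
On input R, block {q0,q7,q12,q13} splits into {q0,q12} and {q7,q13}.
Split {q3,q4,q5,q8,q11} by δ(·,R) → {q3,q4,q5,q11} and {q8}.
No further refinement is possible. Final partition (7 blocks): {q0,q12} | {q3,q4,q5,q11} | {q6} | {q2,q10} | {q1} | {q7,q13} | {q8}.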